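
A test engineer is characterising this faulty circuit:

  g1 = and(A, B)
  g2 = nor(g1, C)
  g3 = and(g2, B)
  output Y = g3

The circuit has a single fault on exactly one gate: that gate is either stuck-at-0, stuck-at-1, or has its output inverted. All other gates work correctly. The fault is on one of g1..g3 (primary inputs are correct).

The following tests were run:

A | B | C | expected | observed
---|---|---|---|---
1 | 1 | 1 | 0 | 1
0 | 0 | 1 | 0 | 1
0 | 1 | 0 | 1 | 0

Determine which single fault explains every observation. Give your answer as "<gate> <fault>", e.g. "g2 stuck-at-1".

g3 inverted output

Fault-free values for test 1 (A=1, B=1, C=1): g1=1, g2=0, g3=0, giving Y=0. Observed 1.
Test 1: faults giving observed 1 are {g2 stuck-at-1, g2 inverted output, g3 stuck-at-1, g3 inverted output}.
Test 2 (A=0, B=0, C=1): fault-free g1=0, g2=0, g3=0 → 0; observed 1. Eliminates g2 stuck-at-1, g2 inverted output.
Test 3 (A=0, B=1, C=0): fault-free g1=0, g2=1, g3=1 → 1; observed 0. Eliminates g3 stuck-at-1.
Only g3 inverted output is consistent with every test.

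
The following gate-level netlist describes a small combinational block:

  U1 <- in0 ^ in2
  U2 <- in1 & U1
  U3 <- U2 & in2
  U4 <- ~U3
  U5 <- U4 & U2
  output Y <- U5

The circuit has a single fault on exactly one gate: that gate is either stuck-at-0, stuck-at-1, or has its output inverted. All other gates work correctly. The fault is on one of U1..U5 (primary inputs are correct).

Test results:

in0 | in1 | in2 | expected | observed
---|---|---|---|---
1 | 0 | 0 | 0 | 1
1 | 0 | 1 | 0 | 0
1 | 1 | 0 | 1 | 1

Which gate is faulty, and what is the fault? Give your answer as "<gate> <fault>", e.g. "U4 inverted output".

Fault-free values for test 1 (in0=1, in1=0, in2=0): U1=1, U2=0, U3=0, U4=1, U5=0, giving Y=0. Observed 1.
Test 1: faults giving observed 1 are {U2 stuck-at-1, U2 inverted output, U5 stuck-at-1, U5 inverted output}.
Test 2 (in0=1, in1=0, in2=1): fault-free U1=0, U2=0, U3=0, U4=1, U5=0 → 0; observed 0. Eliminates U5 stuck-at-1, U5 inverted output.
Test 3 (in0=1, in1=1, in2=0): fault-free U1=1, U2=1, U3=0, U4=1, U5=1 → 1; observed 1. Eliminates U2 inverted output.
Only U2 stuck-at-1 is consistent with every test.

U2 stuck-at-1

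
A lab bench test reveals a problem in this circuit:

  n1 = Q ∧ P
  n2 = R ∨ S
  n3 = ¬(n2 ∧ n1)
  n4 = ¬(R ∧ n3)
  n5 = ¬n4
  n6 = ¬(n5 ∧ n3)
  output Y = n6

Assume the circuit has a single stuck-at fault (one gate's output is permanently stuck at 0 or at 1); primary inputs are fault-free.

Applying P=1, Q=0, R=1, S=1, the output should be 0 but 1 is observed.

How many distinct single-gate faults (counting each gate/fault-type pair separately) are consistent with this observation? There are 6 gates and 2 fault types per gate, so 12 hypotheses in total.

Fault-free: n1=0, n2=1, n3=1, n4=0, n5=1, n6=0 → 0. Observed 1.
  n1 stuck-at-0: output 0 ✗
  n1 stuck-at-1: output 1 ✓
  n2 stuck-at-0: output 0 ✗
  n2 stuck-at-1: output 0 ✗
  n3 stuck-at-0: output 1 ✓
  n3 stuck-at-1: output 0 ✗
  n4 stuck-at-0: output 0 ✗
  n4 stuck-at-1: output 1 ✓
  n5 stuck-at-0: output 1 ✓
  n5 stuck-at-1: output 0 ✗
  n6 stuck-at-0: output 0 ✗
  n6 stuck-at-1: output 1 ✓
Consistent faults: {n1 stuck-at-1, n3 stuck-at-0, n4 stuck-at-1, n5 stuck-at-0, n6 stuck-at-1} — 5 in all.

5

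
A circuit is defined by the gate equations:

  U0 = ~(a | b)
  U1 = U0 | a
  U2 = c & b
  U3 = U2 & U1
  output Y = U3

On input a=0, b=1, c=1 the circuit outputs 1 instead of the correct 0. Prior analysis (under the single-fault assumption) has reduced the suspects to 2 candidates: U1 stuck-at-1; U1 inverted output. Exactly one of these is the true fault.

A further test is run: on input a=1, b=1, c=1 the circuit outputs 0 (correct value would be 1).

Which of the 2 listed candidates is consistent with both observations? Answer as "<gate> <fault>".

U1 inverted output

Evaluate each candidate on input a=1, b=1, c=1:
  U1 stuck-at-1: U0=0, U1=1 [stuck-at-1], U2=1, U3=1 → 1 — eliminated
  U1 inverted output: U0=0, U1=0 [inverted output], U2=1, U3=0 → 0 — matches
Only U1 inverted output reproduces the observed 0.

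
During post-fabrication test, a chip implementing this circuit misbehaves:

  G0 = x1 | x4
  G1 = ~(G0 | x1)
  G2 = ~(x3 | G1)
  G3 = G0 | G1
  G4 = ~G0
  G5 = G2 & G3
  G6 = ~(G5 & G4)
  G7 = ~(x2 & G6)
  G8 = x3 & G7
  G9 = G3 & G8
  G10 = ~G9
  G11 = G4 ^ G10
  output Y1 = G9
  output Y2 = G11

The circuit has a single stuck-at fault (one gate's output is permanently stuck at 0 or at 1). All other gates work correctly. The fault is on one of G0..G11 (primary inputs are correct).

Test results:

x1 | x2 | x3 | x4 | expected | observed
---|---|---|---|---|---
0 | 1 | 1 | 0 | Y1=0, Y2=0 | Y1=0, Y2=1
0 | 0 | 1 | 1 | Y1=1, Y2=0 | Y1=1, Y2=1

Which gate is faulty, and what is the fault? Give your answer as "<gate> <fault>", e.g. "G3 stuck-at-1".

G11 stuck-at-1

Fault-free values for test 1 (x1=0, x2=1, x3=1, x4=0): G0=0, G1=1, G2=0, G3=1, G4=1, G5=0, G6=1, G7=0, G8=0, G9=0, G10=1, G11=0, giving Y1=0, Y2=0. Observed Y1=0, Y2=1.
Test 1: faults giving observed Y1=0, Y2=1 are {G0 stuck-at-1, G4 stuck-at-0, G10 stuck-at-0, G11 stuck-at-1}.
Test 2 (x1=0, x2=0, x3=1, x4=1): fault-free G0=1, G1=0, G2=0, G3=1, G4=0, G5=0, G6=1, G7=1, G8=1, G9=1, G10=0, G11=0 → Y1=1, Y2=0; observed Y1=1, Y2=1. Eliminates G0 stuck-at-1, G4 stuck-at-0, G10 stuck-at-0.
Only G11 stuck-at-1 is consistent with every test.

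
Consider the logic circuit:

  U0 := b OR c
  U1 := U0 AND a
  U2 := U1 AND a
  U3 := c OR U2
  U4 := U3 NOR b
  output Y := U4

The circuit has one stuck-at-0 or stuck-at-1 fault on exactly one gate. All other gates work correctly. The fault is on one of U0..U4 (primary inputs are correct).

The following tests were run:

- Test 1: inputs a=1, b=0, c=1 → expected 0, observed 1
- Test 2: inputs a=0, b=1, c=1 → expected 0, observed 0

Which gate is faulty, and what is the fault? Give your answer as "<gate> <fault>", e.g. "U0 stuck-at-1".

U3 stuck-at-0

Fault-free values for test 1 (a=1, b=0, c=1): U0=1, U1=1, U2=1, U3=1, U4=0, giving Y=0. Observed 1.
Test 1: faults giving observed 1 are {U3 stuck-at-0, U4 stuck-at-1}.
Test 2 (a=0, b=1, c=1): fault-free U0=1, U1=0, U2=0, U3=1, U4=0 → 0; observed 0. Eliminates U4 stuck-at-1.
Only U3 stuck-at-0 is consistent with every test.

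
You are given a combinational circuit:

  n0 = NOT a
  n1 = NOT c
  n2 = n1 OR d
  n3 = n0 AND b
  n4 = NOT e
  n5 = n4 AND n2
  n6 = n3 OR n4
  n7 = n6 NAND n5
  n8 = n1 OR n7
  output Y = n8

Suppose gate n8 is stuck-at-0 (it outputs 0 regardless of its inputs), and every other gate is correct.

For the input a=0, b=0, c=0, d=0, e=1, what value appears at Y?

0

Propagate with n8 forced: n0=1, n1=1, n2=1, n3=0, n4=0, n5=0, n6=0, n7=1, n8=0 [stuck-at-0].
So Y = 0. (Without the fault it would be 1.)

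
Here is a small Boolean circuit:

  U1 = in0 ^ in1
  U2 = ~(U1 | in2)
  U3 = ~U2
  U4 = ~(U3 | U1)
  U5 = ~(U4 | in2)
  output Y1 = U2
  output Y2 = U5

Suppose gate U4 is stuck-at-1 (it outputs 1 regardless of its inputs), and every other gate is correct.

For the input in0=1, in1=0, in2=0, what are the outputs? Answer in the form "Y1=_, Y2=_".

Y1=0, Y2=0

Propagate with U4 forced: U1=1, U2=0, U3=1, U4=1 [stuck-at-1], U5=0.
So the outputs are Y1=0, Y2=0. (Without the fault they would be Y1=0, Y2=1.)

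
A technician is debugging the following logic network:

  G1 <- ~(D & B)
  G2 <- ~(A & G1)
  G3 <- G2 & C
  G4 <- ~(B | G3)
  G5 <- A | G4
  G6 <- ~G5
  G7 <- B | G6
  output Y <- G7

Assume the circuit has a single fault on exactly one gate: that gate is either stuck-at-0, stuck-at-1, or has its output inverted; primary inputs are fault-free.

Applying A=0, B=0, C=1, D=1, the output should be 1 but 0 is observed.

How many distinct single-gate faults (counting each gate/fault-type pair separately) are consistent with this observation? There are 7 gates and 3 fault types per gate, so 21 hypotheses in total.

12

Fault-free: G1=1, G2=1, G3=1, G4=0, G5=0, G6=1, G7=1 → 1. Observed 0.
  G1: none of the 3 fault types match ✗
  G2: stuck-at-0, inverted output ✓; others ✗
  G3: stuck-at-0, inverted output ✓; others ✗
  G4: stuck-at-1, inverted output ✓; others ✗
  G5: stuck-at-1, inverted output ✓; others ✗
  G6: stuck-at-0, inverted output ✓; others ✗
  G7: stuck-at-0, inverted output ✓; others ✗
Consistent faults: {G2 stuck-at-0, G2 inverted output, G3 stuck-at-0, G3 inverted output, G4 stuck-at-1, G4 inverted output, G5 stuck-at-1, G5 inverted output, G6 stuck-at-0, G6 inverted output, G7 stuck-at-0, G7 inverted output} — 12 in all.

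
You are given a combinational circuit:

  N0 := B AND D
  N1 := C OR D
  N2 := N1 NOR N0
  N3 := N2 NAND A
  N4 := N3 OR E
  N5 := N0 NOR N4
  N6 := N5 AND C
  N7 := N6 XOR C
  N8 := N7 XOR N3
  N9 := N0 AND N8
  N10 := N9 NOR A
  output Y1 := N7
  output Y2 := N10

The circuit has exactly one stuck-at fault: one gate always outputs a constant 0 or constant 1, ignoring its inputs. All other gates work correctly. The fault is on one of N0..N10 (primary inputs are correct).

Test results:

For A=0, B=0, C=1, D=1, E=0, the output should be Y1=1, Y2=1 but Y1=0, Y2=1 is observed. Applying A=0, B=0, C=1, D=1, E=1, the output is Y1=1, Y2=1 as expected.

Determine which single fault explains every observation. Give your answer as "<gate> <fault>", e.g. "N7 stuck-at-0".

N3 stuck-at-0

Fault-free values for test 1 (A=0, B=0, C=1, D=1, E=0): N0=0, N1=1, N2=0, N3=1, N4=1, N5=0, N6=0, N7=1, N8=0, N9=0, N10=1, giving Y1=1, Y2=1. Observed Y1=0, Y2=1.
Test 1: faults giving observed Y1=0, Y2=1 are {N3 stuck-at-0, N4 stuck-at-0, N5 stuck-at-1, N6 stuck-at-1, N7 stuck-at-0}.
Test 2 (A=0, B=0, C=1, D=1, E=1): fault-free N0=0, N1=1, N2=0, N3=1, N4=1, N5=0, N6=0, N7=1, N8=0, N9=0, N10=1 → Y1=1, Y2=1; observed Y1=1, Y2=1. Eliminates N4 stuck-at-0, N5 stuck-at-1, N6 stuck-at-1, N7 stuck-at-0.
Only N3 stuck-at-0 is consistent with every test.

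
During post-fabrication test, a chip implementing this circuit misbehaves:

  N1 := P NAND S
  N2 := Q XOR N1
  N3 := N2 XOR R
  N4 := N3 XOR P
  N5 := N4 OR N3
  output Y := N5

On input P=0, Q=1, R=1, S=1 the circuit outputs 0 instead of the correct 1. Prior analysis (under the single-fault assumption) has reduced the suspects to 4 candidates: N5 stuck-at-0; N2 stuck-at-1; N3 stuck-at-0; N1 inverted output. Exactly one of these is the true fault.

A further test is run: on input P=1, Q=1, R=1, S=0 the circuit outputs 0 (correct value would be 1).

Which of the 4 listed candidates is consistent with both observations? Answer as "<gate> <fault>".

Evaluate each candidate on input P=1, Q=1, R=1, S=0:
  N5 stuck-at-0: N1=1, N2=0, N3=1, N4=0, N5=0 [stuck-at-0] → 0 — matches
  N2 stuck-at-1: N1=1, N2=1 [stuck-at-1], N3=0, N4=1, N5=1 → 1 — eliminated
  N3 stuck-at-0: N1=1, N2=0, N3=0 [stuck-at-0], N4=1, N5=1 → 1 — eliminated
  N1 inverted output: N1=0 [inverted output], N2=1, N3=0, N4=1, N5=1 → 1 — eliminated
Only N5 stuck-at-0 reproduces the observed 0.

N5 stuck-at-0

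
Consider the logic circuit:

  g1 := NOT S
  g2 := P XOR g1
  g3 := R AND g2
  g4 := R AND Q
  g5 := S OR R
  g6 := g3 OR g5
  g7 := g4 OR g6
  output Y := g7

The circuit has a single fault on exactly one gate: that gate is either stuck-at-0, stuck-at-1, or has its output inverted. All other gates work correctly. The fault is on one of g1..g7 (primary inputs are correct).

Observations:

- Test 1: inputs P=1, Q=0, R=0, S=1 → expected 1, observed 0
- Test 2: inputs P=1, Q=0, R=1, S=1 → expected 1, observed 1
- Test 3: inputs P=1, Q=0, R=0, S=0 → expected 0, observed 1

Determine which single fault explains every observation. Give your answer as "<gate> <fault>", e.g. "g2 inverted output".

g5 inverted output

Fault-free values for test 1 (P=1, Q=0, R=0, S=1): g1=0, g2=1, g3=0, g4=0, g5=1, g6=1, g7=1, giving Y=1. Observed 0.
Test 1: faults giving observed 0 are {g5 stuck-at-0, g5 inverted output, g6 stuck-at-0, g6 inverted output, g7 stuck-at-0, g7 inverted output}.
Test 2 (P=1, Q=0, R=1, S=1): fault-free g1=0, g2=1, g3=1, g4=0, g5=1, g6=1, g7=1 → 1; observed 1. Eliminates g6 stuck-at-0, g6 inverted output, g7 stuck-at-0, g7 inverted output.
Test 3 (P=1, Q=0, R=0, S=0): fault-free g1=1, g2=0, g3=0, g4=0, g5=0, g6=0, g7=0 → 0; observed 1. Eliminates g5 stuck-at-0.
Only g5 inverted output is consistent with every test.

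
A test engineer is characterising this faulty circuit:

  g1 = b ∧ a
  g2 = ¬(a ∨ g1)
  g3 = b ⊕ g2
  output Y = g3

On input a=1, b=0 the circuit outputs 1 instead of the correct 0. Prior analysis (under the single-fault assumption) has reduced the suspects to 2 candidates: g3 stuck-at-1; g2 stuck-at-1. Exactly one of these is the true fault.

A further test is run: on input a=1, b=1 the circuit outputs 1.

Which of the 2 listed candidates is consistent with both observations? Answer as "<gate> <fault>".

g3 stuck-at-1

Evaluate each candidate on input a=1, b=1:
  g3 stuck-at-1: g1=1, g2=0, g3=1 [stuck-at-1] → 1 — matches
  g2 stuck-at-1: g1=1, g2=1 [stuck-at-1], g3=0 → 0 — eliminated
Only g3 stuck-at-1 reproduces the observed 1.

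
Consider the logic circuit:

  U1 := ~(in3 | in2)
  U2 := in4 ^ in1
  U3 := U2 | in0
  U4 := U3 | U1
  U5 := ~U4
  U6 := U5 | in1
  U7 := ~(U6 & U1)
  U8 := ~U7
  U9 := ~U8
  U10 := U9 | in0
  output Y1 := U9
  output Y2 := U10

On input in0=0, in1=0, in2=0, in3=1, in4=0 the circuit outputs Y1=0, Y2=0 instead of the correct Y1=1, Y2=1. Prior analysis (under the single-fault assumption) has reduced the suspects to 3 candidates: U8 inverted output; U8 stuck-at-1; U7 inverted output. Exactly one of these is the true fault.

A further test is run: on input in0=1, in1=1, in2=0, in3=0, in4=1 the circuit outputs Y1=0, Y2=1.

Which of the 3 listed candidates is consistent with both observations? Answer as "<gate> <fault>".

U8 stuck-at-1

Evaluate each candidate on input in0=1, in1=1, in2=0, in3=0, in4=1:
  U8 inverted output: U1=1, U2=0, U3=1, U4=1, U5=0, U6=1, U7=0, U8=0 [inverted output], U9=1, U10=1 → Y1=1, Y2=1 — eliminated
  U8 stuck-at-1: U1=1, U2=0, U3=1, U4=1, U5=0, U6=1, U7=0, U8=1 [stuck-at-1], U9=0, U10=1 → Y1=0, Y2=1 — matches
  U7 inverted output: U1=1, U2=0, U3=1, U4=1, U5=0, U6=1, U7=1 [inverted output], U8=0, U9=1, U10=1 → Y1=1, Y2=1 — eliminated
Only U8 stuck-at-1 reproduces the observed Y1=0, Y2=1.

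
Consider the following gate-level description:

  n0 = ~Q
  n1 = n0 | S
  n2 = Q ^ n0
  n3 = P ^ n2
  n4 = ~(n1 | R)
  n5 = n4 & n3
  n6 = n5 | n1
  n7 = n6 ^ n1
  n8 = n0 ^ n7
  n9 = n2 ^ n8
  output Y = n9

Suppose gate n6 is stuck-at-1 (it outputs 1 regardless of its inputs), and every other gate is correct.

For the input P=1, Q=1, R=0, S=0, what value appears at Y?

0

Propagate with n6 forced: n0=0, n1=0, n2=1, n3=0, n4=1, n5=0, n6=1 [stuck-at-1], n7=1, n8=1, n9=0.
So Y = 0. (Without the fault it would be 1.)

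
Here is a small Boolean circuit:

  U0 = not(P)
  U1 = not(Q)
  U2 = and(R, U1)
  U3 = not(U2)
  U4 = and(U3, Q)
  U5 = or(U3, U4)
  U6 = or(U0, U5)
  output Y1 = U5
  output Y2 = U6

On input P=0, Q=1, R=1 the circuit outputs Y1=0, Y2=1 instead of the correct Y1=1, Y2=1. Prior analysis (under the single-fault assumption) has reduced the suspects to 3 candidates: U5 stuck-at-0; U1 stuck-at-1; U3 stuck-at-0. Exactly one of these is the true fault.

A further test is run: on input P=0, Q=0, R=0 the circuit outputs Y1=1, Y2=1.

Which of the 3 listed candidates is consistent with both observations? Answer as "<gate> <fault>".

U1 stuck-at-1

Evaluate each candidate on input P=0, Q=0, R=0:
  U5 stuck-at-0: U0=1, U1=1, U2=0, U3=1, U4=0, U5=0 [stuck-at-0], U6=1 → Y1=0, Y2=1 — eliminated
  U1 stuck-at-1: U0=1, U1=1 [stuck-at-1], U2=0, U3=1, U4=0, U5=1, U6=1 → Y1=1, Y2=1 — matches
  U3 stuck-at-0: U0=1, U1=1, U2=0, U3=0 [stuck-at-0], U4=0, U5=0, U6=1 → Y1=0, Y2=1 — eliminated
Only U1 stuck-at-1 reproduces the observed Y1=1, Y2=1.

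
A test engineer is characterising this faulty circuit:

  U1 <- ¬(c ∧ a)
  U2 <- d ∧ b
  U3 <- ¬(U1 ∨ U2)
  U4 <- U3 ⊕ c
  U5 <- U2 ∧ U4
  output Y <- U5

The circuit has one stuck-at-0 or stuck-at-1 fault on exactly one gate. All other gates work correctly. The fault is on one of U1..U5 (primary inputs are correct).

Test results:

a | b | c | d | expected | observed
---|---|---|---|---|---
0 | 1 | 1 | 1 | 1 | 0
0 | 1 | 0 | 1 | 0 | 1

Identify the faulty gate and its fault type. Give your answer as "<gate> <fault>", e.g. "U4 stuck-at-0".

Fault-free values for test 1 (a=0, b=1, c=1, d=1): U1=1, U2=1, U3=0, U4=1, U5=1, giving Y=1. Observed 0.
Test 1: faults giving observed 0 are {U2 stuck-at-0, U3 stuck-at-1, U4 stuck-at-0, U5 stuck-at-0}.
Test 2 (a=0, b=1, c=0, d=1): fault-free U1=1, U2=1, U3=0, U4=0, U5=0 → 0; observed 1. Eliminates U2 stuck-at-0, U4 stuck-at-0, U5 stuck-at-0.
Only U3 stuck-at-1 is consistent with every test.

U3 stuck-at-1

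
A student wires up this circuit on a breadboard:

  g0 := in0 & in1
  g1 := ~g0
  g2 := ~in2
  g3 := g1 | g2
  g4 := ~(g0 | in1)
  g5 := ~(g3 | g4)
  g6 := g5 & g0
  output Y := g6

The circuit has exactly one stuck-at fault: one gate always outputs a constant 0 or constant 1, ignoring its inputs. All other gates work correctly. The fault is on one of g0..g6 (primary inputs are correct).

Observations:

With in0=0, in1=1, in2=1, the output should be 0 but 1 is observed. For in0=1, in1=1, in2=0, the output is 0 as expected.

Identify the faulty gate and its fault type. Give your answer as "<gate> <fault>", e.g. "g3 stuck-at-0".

g0 stuck-at-1

Fault-free values for test 1 (in0=0, in1=1, in2=1): g0=0, g1=1, g2=0, g3=1, g4=0, g5=0, g6=0, giving Y=0. Observed 1.
Test 1: faults giving observed 1 are {g0 stuck-at-1, g6 stuck-at-1}.
Test 2 (in0=1, in1=1, in2=0): fault-free g0=1, g1=0, g2=1, g3=1, g4=0, g5=0, g6=0 → 0; observed 0. Eliminates g6 stuck-at-1.
Only g0 stuck-at-1 is consistent with every test.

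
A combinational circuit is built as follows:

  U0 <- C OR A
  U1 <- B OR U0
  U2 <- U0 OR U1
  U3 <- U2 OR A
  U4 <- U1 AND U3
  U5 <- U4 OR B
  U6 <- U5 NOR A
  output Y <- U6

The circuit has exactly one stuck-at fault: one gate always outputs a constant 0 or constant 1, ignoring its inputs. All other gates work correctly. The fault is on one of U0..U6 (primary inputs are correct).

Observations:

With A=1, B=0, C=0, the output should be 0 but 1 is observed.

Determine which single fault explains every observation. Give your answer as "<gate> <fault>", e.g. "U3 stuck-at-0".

Fault-free values for test 1 (A=1, B=0, C=0): U0=1, U1=1, U2=1, U3=1, U4=1, U5=1, U6=0, giving Y=0. Observed 1.
Test 1: faults giving observed 1 are {U6 stuck-at-1}.
Only U6 stuck-at-1 is consistent with every test.

U6 stuck-at-1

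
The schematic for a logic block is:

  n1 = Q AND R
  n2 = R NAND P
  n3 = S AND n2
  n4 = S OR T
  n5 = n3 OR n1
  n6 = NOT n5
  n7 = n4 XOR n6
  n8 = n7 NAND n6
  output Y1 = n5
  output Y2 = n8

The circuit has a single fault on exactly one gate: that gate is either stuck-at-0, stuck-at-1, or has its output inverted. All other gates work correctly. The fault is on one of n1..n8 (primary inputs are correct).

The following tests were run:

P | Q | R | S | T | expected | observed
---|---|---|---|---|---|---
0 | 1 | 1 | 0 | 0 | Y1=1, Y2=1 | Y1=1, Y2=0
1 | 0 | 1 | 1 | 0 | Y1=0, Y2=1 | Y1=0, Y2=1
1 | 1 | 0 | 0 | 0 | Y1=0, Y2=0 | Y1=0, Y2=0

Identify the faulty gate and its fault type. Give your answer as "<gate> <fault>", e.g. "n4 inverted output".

n6 stuck-at-1

Fault-free values for test 1 (P=0, Q=1, R=1, S=0, T=0): n1=1, n2=1, n3=0, n4=0, n5=1, n6=0, n7=0, n8=1, giving Y1=1, Y2=1. Observed Y1=1, Y2=0.
Test 1: faults giving observed Y1=1, Y2=0 are {n6 stuck-at-1, n6 inverted output, n8 stuck-at-0, n8 inverted output}.
Test 2 (P=1, Q=0, R=1, S=1, T=0): fault-free n1=0, n2=0, n3=0, n4=1, n5=0, n6=1, n7=0, n8=1 → Y1=0, Y2=1; observed Y1=0, Y2=1. Eliminates n8 stuck-at-0, n8 inverted output.
Test 3 (P=1, Q=1, R=0, S=0, T=0): fault-free n1=0, n2=1, n3=0, n4=0, n5=0, n6=1, n7=1, n8=0 → Y1=0, Y2=0; observed Y1=0, Y2=0. Eliminates n6 inverted output.
Only n6 stuck-at-1 is consistent with every test.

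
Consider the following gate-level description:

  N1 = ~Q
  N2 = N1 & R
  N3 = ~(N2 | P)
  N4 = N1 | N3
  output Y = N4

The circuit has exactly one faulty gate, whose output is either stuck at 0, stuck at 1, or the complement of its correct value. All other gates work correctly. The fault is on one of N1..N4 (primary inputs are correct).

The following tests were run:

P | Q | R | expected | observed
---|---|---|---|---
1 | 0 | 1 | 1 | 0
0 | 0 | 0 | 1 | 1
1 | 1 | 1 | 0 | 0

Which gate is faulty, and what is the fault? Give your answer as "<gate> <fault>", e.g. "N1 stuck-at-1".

Fault-free values for test 1 (P=1, Q=0, R=1): N1=1, N2=1, N3=0, N4=1, giving Y=1. Observed 0.
Test 1: faults giving observed 0 are {N1 stuck-at-0, N1 inverted output, N4 stuck-at-0, N4 inverted output}.
Test 2 (P=0, Q=0, R=0): fault-free N1=1, N2=0, N3=1, N4=1 → 1; observed 1. Eliminates N4 stuck-at-0, N4 inverted output.
Test 3 (P=1, Q=1, R=1): fault-free N1=0, N2=0, N3=0, N4=0 → 0; observed 0. Eliminates N1 inverted output.
Only N1 stuck-at-0 is consistent with every test.

N1 stuck-at-0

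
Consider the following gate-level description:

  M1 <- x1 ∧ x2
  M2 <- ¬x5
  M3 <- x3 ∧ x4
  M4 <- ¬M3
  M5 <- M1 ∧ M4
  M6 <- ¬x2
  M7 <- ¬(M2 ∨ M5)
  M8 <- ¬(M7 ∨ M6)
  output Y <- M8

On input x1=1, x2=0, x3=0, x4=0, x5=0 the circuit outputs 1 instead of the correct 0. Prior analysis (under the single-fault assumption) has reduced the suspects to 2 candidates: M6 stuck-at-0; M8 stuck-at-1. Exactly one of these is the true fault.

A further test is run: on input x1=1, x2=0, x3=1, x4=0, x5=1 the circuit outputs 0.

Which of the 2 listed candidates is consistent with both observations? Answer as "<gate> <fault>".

M6 stuck-at-0

Evaluate each candidate on input x1=1, x2=0, x3=1, x4=0, x5=1:
  M6 stuck-at-0: M1=0, M2=0, M3=0, M4=1, M5=0, M6=0 [stuck-at-0], M7=1, M8=0 → 0 — matches
  M8 stuck-at-1: M1=0, M2=0, M3=0, M4=1, M5=0, M6=1, M7=1, M8=1 [stuck-at-1] → 1 — eliminated
Only M6 stuck-at-0 reproduces the observed 0.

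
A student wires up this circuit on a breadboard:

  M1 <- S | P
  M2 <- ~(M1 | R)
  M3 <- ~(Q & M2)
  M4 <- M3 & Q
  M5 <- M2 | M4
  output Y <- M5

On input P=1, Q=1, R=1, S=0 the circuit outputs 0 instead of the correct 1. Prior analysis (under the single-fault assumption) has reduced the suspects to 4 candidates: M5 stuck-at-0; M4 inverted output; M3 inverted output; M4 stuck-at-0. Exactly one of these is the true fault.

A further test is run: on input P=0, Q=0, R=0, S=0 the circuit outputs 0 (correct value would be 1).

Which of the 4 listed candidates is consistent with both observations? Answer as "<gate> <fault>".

M5 stuck-at-0

Evaluate each candidate on input P=0, Q=0, R=0, S=0:
  M5 stuck-at-0: M1=0, M2=1, M3=1, M4=0, M5=0 [stuck-at-0] → 0 — matches
  M4 inverted output: M1=0, M2=1, M3=1, M4=1 [inverted output], M5=1 → 1 — eliminated
  M3 inverted output: M1=0, M2=1, M3=0 [inverted output], M4=0, M5=1 → 1 — eliminated
  M4 stuck-at-0: M1=0, M2=1, M3=1, M4=0 [stuck-at-0], M5=1 → 1 — eliminated
Only M5 stuck-at-0 reproduces the observed 0.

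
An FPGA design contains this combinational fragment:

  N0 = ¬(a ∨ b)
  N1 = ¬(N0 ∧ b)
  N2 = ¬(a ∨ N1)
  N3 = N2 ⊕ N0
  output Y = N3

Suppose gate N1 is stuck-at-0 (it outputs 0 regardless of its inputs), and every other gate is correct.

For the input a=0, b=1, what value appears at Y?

1

Propagate with N1 forced: N0=0, N1=0 [stuck-at-0], N2=1, N3=1.
So Y = 1. (Without the fault it would be 0.)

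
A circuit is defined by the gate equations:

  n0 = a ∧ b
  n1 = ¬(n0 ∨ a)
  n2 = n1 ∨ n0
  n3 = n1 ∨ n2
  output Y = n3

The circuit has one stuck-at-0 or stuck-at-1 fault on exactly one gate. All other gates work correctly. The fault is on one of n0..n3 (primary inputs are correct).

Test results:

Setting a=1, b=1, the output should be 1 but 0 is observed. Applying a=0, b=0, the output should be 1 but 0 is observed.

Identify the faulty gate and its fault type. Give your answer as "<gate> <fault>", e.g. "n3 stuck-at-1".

Fault-free values for test 1 (a=1, b=1): n0=1, n1=0, n2=1, n3=1, giving Y=1. Observed 0.
Test 1: faults giving observed 0 are {n0 stuck-at-0, n2 stuck-at-0, n3 stuck-at-0}.
Test 2 (a=0, b=0): fault-free n0=0, n1=1, n2=1, n3=1 → 1; observed 0. Eliminates n0 stuck-at-0, n2 stuck-at-0.
Only n3 stuck-at-0 is consistent with every test.

n3 stuck-at-0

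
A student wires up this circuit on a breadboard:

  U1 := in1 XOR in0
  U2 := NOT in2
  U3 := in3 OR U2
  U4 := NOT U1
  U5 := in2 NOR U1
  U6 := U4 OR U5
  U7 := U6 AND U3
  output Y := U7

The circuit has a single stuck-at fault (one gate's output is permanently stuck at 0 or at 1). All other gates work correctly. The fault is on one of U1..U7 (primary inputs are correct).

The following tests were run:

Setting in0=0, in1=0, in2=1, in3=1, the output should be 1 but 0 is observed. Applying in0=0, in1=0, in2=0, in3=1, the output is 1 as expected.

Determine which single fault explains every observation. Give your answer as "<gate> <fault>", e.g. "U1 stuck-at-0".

U4 stuck-at-0

Fault-free values for test 1 (in0=0, in1=0, in2=1, in3=1): U1=0, U2=0, U3=1, U4=1, U5=0, U6=1, U7=1, giving Y=1. Observed 0.
Test 1: faults giving observed 0 are {U1 stuck-at-1, U3 stuck-at-0, U4 stuck-at-0, U6 stuck-at-0, U7 stuck-at-0}.
Test 2 (in0=0, in1=0, in2=0, in3=1): fault-free U1=0, U2=1, U3=1, U4=1, U5=1, U6=1, U7=1 → 1; observed 1. Eliminates U1 stuck-at-1, U3 stuck-at-0, U6 stuck-at-0, U7 stuck-at-0.
Only U4 stuck-at-0 is consistent with every test.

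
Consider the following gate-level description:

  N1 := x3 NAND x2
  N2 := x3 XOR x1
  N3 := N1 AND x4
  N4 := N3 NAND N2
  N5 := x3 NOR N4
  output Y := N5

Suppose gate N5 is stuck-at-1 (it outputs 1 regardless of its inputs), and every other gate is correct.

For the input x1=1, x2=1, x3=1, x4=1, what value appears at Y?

1

Propagate with N5 forced: N1=0, N2=0, N3=0, N4=1, N5=1 [stuck-at-1].
So Y = 1. (Without the fault it would be 0.)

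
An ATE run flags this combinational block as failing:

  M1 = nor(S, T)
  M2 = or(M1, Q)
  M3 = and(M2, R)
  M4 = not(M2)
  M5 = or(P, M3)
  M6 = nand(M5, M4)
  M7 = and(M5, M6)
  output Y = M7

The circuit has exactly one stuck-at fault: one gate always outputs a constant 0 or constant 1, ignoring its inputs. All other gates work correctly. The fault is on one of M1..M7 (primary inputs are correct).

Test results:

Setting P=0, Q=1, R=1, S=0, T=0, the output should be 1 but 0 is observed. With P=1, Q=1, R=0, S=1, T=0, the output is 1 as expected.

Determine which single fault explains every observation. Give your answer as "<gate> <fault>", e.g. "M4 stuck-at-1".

M3 stuck-at-0

Fault-free values for test 1 (P=0, Q=1, R=1, S=0, T=0): M1=1, M2=1, M3=1, M4=0, M5=1, M6=1, M7=1, giving Y=1. Observed 0.
Test 1: faults giving observed 0 are {M2 stuck-at-0, M3 stuck-at-0, M4 stuck-at-1, M5 stuck-at-0, M6 stuck-at-0, M7 stuck-at-0}.
Test 2 (P=1, Q=1, R=0, S=1, T=0): fault-free M1=0, M2=1, M3=0, M4=0, M5=1, M6=1, M7=1 → 1; observed 1. Eliminates M2 stuck-at-0, M4 stuck-at-1, M5 stuck-at-0, M6 stuck-at-0, M7 stuck-at-0.
Only M3 stuck-at-0 is consistent with every test.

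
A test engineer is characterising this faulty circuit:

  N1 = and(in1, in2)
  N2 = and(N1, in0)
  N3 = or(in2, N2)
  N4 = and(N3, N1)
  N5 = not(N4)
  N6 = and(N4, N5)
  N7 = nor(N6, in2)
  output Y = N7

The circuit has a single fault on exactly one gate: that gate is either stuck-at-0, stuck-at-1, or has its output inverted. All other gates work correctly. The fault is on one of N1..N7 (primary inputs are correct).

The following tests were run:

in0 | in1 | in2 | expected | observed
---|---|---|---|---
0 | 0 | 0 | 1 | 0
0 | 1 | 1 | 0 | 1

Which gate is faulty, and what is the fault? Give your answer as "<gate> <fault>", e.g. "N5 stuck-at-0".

Fault-free values for test 1 (in0=0, in1=0, in2=0): N1=0, N2=0, N3=0, N4=0, N5=1, N6=0, N7=1, giving Y=1. Observed 0.
Test 1: faults giving observed 0 are {N6 stuck-at-1, N6 inverted output, N7 stuck-at-0, N7 inverted output}.
Test 2 (in0=0, in1=1, in2=1): fault-free N1=1, N2=0, N3=1, N4=1, N5=0, N6=0, N7=0 → 0; observed 1. Eliminates N6 stuck-at-1, N6 inverted output, N7 stuck-at-0.
Only N7 inverted output is consistent with every test.

N7 inverted output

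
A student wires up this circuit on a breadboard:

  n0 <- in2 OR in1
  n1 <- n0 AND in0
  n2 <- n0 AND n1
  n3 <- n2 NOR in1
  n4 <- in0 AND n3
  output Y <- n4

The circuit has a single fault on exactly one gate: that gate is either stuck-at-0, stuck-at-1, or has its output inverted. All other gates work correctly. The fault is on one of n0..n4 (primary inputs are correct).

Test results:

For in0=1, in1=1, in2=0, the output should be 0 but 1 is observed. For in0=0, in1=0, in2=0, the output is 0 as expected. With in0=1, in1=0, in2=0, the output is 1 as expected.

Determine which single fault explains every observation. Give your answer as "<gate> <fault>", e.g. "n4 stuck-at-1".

Fault-free values for test 1 (in0=1, in1=1, in2=0): n0=1, n1=1, n2=1, n3=0, n4=0, giving Y=0. Observed 1.
Test 1: faults giving observed 1 are {n3 stuck-at-1, n3 inverted output, n4 stuck-at-1, n4 inverted output}.
Test 2 (in0=0, in1=0, in2=0): fault-free n0=0, n1=0, n2=0, n3=1, n4=0 → 0; observed 0. Eliminates n4 stuck-at-1, n4 inverted output.
Test 3 (in0=1, in1=0, in2=0): fault-free n0=0, n1=0, n2=0, n3=1, n4=1 → 1; observed 1. Eliminates n3 inverted output.
Only n3 stuck-at-1 is consistent with every test.

n3 stuck-at-1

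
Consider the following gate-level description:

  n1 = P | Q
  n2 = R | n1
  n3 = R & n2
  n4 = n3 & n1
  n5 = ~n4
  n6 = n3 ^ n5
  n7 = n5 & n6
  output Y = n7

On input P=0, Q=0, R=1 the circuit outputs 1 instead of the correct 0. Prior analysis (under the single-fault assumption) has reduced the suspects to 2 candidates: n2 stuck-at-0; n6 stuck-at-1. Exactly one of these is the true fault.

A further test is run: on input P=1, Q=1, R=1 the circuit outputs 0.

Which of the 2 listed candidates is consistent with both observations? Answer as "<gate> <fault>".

Evaluate each candidate on input P=1, Q=1, R=1:
  n2 stuck-at-0: n1=1, n2=0 [stuck-at-0], n3=0, n4=0, n5=1, n6=1, n7=1 → 1 — eliminated
  n6 stuck-at-1: n1=1, n2=1, n3=1, n4=1, n5=0, n6=1 [stuck-at-1], n7=0 → 0 — matches
Only n6 stuck-at-1 reproduces the observed 0.

n6 stuck-at-1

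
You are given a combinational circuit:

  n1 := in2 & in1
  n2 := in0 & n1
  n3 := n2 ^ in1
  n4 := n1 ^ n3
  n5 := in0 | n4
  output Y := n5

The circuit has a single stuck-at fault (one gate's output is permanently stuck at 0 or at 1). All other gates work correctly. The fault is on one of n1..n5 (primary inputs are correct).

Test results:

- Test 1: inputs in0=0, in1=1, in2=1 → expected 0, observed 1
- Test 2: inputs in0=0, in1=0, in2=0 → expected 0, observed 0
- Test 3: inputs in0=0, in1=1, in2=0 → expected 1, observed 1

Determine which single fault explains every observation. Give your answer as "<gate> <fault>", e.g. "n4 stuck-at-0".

Fault-free values for test 1 (in0=0, in1=1, in2=1): n1=1, n2=0, n3=1, n4=0, n5=0, giving Y=0. Observed 1.
Test 1: faults giving observed 1 are {n1 stuck-at-0, n2 stuck-at-1, n3 stuck-at-0, n4 stuck-at-1, n5 stuck-at-1}.
Test 2 (in0=0, in1=0, in2=0): fault-free n1=0, n2=0, n3=0, n4=0, n5=0 → 0; observed 0. Eliminates n2 stuck-at-1, n4 stuck-at-1, n5 stuck-at-1.
Test 3 (in0=0, in1=1, in2=0): fault-free n1=0, n2=0, n3=1, n4=1, n5=1 → 1; observed 1. Eliminates n3 stuck-at-0.
Only n1 stuck-at-0 is consistent with every test.

n1 stuck-at-0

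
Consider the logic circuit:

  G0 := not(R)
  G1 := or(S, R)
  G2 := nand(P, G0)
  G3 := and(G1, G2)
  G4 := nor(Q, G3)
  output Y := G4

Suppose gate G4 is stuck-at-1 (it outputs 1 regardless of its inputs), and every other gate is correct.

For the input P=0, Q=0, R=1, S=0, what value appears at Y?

Propagate with G4 forced: G0=0, G1=1, G2=1, G3=1, G4=1 [stuck-at-1].
So Y = 1. (Without the fault it would be 0.)

1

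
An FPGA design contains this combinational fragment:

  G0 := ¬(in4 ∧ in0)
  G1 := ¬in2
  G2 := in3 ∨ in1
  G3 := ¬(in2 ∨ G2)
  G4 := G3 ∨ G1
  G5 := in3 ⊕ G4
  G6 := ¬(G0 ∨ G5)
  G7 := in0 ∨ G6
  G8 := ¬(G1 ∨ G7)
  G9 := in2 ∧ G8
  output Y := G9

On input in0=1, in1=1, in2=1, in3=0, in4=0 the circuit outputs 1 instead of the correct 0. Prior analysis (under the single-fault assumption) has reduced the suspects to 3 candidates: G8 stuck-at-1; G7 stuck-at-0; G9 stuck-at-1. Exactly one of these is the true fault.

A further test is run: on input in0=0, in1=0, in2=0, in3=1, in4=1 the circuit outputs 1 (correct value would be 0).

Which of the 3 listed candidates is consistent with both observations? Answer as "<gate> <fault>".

G9 stuck-at-1

Evaluate each candidate on input in0=0, in1=0, in2=0, in3=1, in4=1:
  G8 stuck-at-1: G0=1, G1=1, G2=1, G3=0, G4=1, G5=0, G6=0, G7=0, G8=1 [stuck-at-1], G9=0 → 0 — eliminated
  G7 stuck-at-0: G0=1, G1=1, G2=1, G3=0, G4=1, G5=0, G6=0, G7=0 [stuck-at-0], G8=0, G9=0 → 0 — eliminated
  G9 stuck-at-1: G0=1, G1=1, G2=1, G3=0, G4=1, G5=0, G6=0, G7=0, G8=0, G9=1 [stuck-at-1] → 1 — matches
Only G9 stuck-at-1 reproduces the observed 1.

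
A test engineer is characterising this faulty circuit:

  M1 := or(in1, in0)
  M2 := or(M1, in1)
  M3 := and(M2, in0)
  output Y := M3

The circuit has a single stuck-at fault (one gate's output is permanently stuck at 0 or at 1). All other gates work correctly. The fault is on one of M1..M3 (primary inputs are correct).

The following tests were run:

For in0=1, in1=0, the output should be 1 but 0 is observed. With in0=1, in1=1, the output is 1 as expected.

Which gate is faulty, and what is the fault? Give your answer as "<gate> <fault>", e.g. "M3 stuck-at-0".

M1 stuck-at-0

Fault-free values for test 1 (in0=1, in1=0): M1=1, M2=1, M3=1, giving Y=1. Observed 0.
Test 1: faults giving observed 0 are {M1 stuck-at-0, M2 stuck-at-0, M3 stuck-at-0}.
Test 2 (in0=1, in1=1): fault-free M1=1, M2=1, M3=1 → 1; observed 1. Eliminates M2 stuck-at-0, M3 stuck-at-0.
Only M1 stuck-at-0 is consistent with every test.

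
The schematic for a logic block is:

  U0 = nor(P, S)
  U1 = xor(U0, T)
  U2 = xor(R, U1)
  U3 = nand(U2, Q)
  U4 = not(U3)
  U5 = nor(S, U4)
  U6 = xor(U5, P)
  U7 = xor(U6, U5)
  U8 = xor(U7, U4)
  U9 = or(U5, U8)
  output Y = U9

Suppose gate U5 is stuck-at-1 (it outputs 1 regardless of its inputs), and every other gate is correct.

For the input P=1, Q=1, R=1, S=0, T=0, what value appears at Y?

1

Propagate with U5 forced: U0=0, U1=0, U2=1, U3=0, U4=1, U5=1 [stuck-at-1], U6=0, U7=1, U8=0, U9=1.
So Y = 1. (Without the fault it would be 0.)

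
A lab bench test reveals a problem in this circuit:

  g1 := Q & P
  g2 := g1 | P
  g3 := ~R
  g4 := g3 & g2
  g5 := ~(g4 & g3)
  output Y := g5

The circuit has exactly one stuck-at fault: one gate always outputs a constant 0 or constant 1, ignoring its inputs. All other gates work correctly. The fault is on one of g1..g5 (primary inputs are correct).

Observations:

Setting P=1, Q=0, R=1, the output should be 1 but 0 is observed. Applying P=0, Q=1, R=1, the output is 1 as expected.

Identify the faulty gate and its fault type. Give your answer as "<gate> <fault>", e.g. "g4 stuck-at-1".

g3 stuck-at-1

Fault-free values for test 1 (P=1, Q=0, R=1): g1=0, g2=1, g3=0, g4=0, g5=1, giving Y=1. Observed 0.
Test 1: faults giving observed 0 are {g3 stuck-at-1, g5 stuck-at-0}.
Test 2 (P=0, Q=1, R=1): fault-free g1=0, g2=0, g3=0, g4=0, g5=1 → 1; observed 1. Eliminates g5 stuck-at-0.
Only g3 stuck-at-1 is consistent with every test.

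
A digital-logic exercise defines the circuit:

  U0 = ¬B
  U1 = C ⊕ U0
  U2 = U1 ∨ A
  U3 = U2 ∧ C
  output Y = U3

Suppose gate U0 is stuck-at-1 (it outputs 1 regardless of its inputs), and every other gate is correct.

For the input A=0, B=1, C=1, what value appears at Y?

0

Propagate with U0 forced: U0=1 [stuck-at-1], U1=0, U2=0, U3=0.
So Y = 0. (Without the fault it would be 1.)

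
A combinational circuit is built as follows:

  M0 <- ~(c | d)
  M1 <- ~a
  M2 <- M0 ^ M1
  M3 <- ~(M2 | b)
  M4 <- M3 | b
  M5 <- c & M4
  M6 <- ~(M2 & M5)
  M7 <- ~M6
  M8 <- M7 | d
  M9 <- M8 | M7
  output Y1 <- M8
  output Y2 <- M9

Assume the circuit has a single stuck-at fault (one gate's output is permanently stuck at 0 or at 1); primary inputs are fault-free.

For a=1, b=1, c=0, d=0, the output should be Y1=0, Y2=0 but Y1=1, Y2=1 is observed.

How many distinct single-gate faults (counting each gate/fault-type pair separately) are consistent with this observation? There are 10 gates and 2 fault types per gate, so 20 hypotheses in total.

Fault-free: M0=1, M1=0, M2=1, M3=0, M4=1, M5=0, M6=1, M7=0, M8=0, M9=0 → Y1=0, Y2=0. Observed Y1=1, Y2=1.
  M0: none of the 2 fault types match ✗
  M1: none of the 2 fault types match ✗
  M2: none of the 2 fault types match ✗
  M3: none of the 2 fault types match ✗
  M4: none of the 2 fault types match ✗
  M5: stuck-at-1 ✓; others ✗
  M6: stuck-at-0 ✓; others ✗
  M7: stuck-at-1 ✓; others ✗
  M8: stuck-at-1 ✓; others ✗
  M9: none of the 2 fault types match ✗
Consistent faults: {M5 stuck-at-1, M6 stuck-at-0, M7 stuck-at-1, M8 stuck-at-1} — 4 in all.

4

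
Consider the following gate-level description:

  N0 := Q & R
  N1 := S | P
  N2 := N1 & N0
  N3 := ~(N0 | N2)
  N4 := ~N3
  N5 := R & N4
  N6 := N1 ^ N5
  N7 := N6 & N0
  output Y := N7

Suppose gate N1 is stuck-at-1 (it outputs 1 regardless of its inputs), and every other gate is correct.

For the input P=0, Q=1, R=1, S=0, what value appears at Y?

Propagate with N1 forced: N0=1, N1=1 [stuck-at-1], N2=1, N3=0, N4=1, N5=1, N6=0, N7=0.
So Y = 0. (Without the fault it would be 1.)

0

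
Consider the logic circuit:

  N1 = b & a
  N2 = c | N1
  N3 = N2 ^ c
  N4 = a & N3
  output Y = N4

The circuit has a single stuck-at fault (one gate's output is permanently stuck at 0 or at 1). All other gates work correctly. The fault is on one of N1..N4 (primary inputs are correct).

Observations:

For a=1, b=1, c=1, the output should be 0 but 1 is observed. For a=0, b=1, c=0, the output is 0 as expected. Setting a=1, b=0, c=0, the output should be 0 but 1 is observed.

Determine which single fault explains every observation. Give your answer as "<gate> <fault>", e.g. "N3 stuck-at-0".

N3 stuck-at-1

Fault-free values for test 1 (a=1, b=1, c=1): N1=1, N2=1, N3=0, N4=0, giving Y=0. Observed 1.
Test 1: faults giving observed 1 are {N2 stuck-at-0, N3 stuck-at-1, N4 stuck-at-1}.
Test 2 (a=0, b=1, c=0): fault-free N1=0, N2=0, N3=0, N4=0 → 0; observed 0. Eliminates N4 stuck-at-1.
Test 3 (a=1, b=0, c=0): fault-free N1=0, N2=0, N3=0, N4=0 → 0; observed 1. Eliminates N2 stuck-at-0.
Only N3 stuck-at-1 is consistent with every test.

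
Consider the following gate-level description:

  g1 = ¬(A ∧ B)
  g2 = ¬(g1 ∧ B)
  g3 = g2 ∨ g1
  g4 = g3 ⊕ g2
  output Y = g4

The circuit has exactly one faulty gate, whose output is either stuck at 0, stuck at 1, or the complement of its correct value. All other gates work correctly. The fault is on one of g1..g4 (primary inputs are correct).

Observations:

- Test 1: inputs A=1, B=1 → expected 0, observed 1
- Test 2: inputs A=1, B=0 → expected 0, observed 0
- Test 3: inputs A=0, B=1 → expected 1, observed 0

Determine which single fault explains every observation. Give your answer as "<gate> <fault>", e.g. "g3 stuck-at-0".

Fault-free values for test 1 (A=1, B=1): g1=0, g2=1, g3=1, g4=0, giving Y=0. Observed 1.
Test 1: faults giving observed 1 are {g1 stuck-at-1, g1 inverted output, g3 stuck-at-0, g3 inverted output, g4 stuck-at-1, g4 inverted output}.
Test 2 (A=1, B=0): fault-free g1=1, g2=1, g3=1, g4=0 → 0; observed 0. Eliminates g3 stuck-at-0, g3 inverted output, g4 stuck-at-1, g4 inverted output.
Test 3 (A=0, B=1): fault-free g1=1, g2=0, g3=1, g4=1 → 1; observed 0. Eliminates g1 stuck-at-1.
Only g1 inverted output is consistent with every test.

g1 inverted output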